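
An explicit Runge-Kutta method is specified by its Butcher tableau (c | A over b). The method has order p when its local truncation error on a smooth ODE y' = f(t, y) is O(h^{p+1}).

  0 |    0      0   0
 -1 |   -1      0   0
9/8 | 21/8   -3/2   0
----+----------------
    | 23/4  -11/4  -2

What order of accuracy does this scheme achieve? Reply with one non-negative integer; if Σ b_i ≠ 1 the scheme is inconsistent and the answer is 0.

2

b = (23/4, -11/4, -2)
c = (0, -1, 9/8)
Ac = (0, 0, 3/2)
Σ b_i: 23/4·1 + (-11/4)·1 + (-2)·1 = 1 ✓
b·c: (-11/4)·(-1) + (-2)·9/8 = 1/2 ✓
b·c²: (-11/4)·1 + (-2)·81/64 = -169/32 ≠ 1/3 ⇒ order 2.
b·Ac: (-2)·3/2 = -3 ≠ 1/6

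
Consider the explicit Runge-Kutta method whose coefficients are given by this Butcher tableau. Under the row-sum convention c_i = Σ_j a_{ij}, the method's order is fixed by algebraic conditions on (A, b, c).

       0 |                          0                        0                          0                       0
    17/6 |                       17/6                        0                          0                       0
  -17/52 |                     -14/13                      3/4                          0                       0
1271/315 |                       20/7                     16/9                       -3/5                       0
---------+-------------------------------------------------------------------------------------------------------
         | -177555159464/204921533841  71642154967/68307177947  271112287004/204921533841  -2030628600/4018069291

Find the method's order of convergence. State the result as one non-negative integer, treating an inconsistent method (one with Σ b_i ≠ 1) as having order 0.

b = (-177555159464/204921533841, 71642154967/68307177947, 271112287004/204921533841, -2030628600/4018069291)
c = (0, 17/6, -17/52, 1271/315)
Ac = (0, 0, 17/8, 36737/7020)
Σ b_i: (-177555159464/204921533841)·1 + 71642154967/68307177947·1 + 271112287004/204921533841·1 + (-2030628600/4018069291)·1 = 1 ✓
b·c: 71642154967/68307177947·17/6 + 271112287004/204921533841·(-17/52) + (-2030628600/4018069291)·1271/315 = 1/2 ✓
b·c²: 71642154967/68307177947·289/36 + 271112287004/204921533841·289/2704 + (-2030628600/4018069291)·1615441/99225 = 1/3 ✓
b·Ac: 271112287004/204921533841·17/8 + (-2030628600/4018069291)·36737/7020 = 1/6 ✓
b·c³: 71642154967/68307177947·4913/216 + 271112287004/204921533841·(-4913/140608) + (-2030628600/4018069291)·2053225511/31255875 = -244457654554267/26037089005680 ≠ 1/4 ⇒ order 3.
b·(c∘Ac): 271112287004/204921533841·(-289/416) + (-2030628600/4018069291)·46692727/2211300 = -10059291553435/867902966856 ≠ 1/8
b·Ac²: 271112287004/204921533841·289/48 + (-2030628600/4018069291)·15558893/1095120 = 1477102100501/1880456428188 ≠ 1/12
b·A²c: (-2030628600/4018069291)·(-51/40) = 2589051465/4018069291 ≠ 1/24

3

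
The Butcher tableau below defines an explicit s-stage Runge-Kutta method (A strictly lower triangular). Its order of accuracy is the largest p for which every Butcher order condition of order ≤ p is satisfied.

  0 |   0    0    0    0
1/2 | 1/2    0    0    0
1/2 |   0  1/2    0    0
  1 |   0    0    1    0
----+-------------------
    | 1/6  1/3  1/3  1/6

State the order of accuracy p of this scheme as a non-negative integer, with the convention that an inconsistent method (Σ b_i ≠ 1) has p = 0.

b = (1/6, 1/3, 1/3, 1/6)
c = (0, 1/2, 1/2, 1)
Ac = (0, 0, 1/4, 1/2)
Σ b_i: 1/6·1 + 1/3·1 + 1/3·1 + 1/6·1 = 1 ✓
b·c: 1/3·1/2 + 1/3·1/2 + 1/6·1 = 1/2 ✓
b·c²: 1/3·1/4 + 1/3·1/4 + 1/6·1 = 1/3 ✓
b·Ac: 1/3·1/4 + 1/6·1/2 = 1/6 ✓
b·c³: 1/3·1/8 + 1/3·1/8 + 1/6·1 = 1/4 ✓
b·(c∘Ac): 1/3·1/8 + 1/6·1/2 = 1/8 ✓
b·Ac²: 1/3·1/8 + 1/6·1/4 = 1/12 ✓
b·A²c: 1/6·1/4 = 1/24 ✓; 4 stages ⇒ order 4.

4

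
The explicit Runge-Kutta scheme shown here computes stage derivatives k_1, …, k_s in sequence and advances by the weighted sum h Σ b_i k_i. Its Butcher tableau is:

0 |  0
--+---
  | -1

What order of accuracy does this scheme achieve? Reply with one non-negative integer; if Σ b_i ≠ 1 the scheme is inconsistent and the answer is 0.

0

b = (-1)
c = (0)
Σ b_i: (-1)·1 = -1 ≠ 1 ⇒ order 0.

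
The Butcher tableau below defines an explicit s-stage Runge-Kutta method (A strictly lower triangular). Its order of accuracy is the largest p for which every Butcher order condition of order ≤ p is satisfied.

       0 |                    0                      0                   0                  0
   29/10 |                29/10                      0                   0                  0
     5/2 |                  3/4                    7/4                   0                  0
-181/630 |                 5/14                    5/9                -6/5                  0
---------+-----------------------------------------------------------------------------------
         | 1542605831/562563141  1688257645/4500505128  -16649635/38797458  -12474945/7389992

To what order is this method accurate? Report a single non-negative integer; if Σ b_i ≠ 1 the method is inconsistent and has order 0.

b = (1542605831/562563141, 1688257645/4500505128, -16649635/38797458, -12474945/7389992)
c = (0, 29/10, 5/2, -181/630)
Ac = (0, 0, 203/40, -25/18)
Σ b_i: 1542605831/562563141·1 + 1688257645/4500505128·1 + (-16649635/38797458)·1 + (-12474945/7389992)·1 = 1 ✓
b·c: 1688257645/4500505128·29/10 + (-16649635/38797458)·5/2 + (-12474945/7389992)·(-181/630) = 1/2 ✓
b·c²: 1688257645/4500505128·841/100 + (-16649635/38797458)·25/4 + (-12474945/7389992)·32761/396900 = 1/3 ✓
b·Ac: (-16649635/38797458)·203/40 + (-12474945/7389992)·(-25/18) = 1/6 ✓
b·c³: 1688257645/4500505128·24389/1000 + (-16649635/38797458)·125/8 + (-12474945/7389992)·(-5929741/250047000) = 607060238681/244423985400 ≠ 1/4 ⇒ order 3.
b·(c∘Ac): (-16649635/38797458)·203/16 + (-12474945/7389992)·905/2268 = -45214495/7389992 ≠ 1/8
b·Ac²: (-16649635/38797458)·5887/400 + (-12474945/7389992)·(-509/180) = -21371446/13856235 ≠ 1/12
b·A²c: (-12474945/7389992)·(-609/100) = 1519448301/147799840 ≠ 1/24

3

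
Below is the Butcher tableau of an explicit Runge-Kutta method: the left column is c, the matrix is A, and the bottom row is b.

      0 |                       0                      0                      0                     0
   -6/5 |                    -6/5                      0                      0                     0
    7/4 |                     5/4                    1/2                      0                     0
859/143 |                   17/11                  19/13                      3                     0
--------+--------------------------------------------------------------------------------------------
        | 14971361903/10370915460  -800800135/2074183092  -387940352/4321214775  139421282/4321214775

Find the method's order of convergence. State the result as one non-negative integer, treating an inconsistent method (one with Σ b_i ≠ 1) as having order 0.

3

b = (14971361903/10370915460, -800800135/2074183092, -387940352/4321214775, 139421282/4321214775)
c = (0, -6/5, 7/4, 859/143)
Ac = (0, 0, -3/5, 909/260)
Σ b_i: 14971361903/10370915460·1 + (-800800135/2074183092)·1 + (-387940352/4321214775)·1 + 139421282/4321214775·1 = 1 ✓
b·c: (-800800135/2074183092)·(-6/5) + (-387940352/4321214775)·7/4 + 139421282/4321214775·859/143 = 1/2 ✓
b·c²: (-800800135/2074183092)·36/25 + (-387940352/4321214775)·49/16 + 139421282/4321214775·737881/20449 = 1/3 ✓
b·Ac: (-387940352/4321214775)·(-3/5) + 139421282/4321214775·909/260 = 1/6 ✓
b·c³: (-800800135/2074183092)·(-216/125) + (-387940352/4321214775)·343/64 + 139421282/4321214775·633839779/2924207 = 4436457673888/617933712825 ≠ 1/4 ⇒ order 3.
b·(c∘Ac): (-387940352/4321214775)·(-21/20) + 139421282/4321214775·780831/37180 = 2223583691/2880809850 ≠ 1/8
b·Ac²: (-387940352/4321214775)·18/25 + 139421282/4321214775·58719/5200 = 17267255333/57616197000 ≠ 1/12
b·A²c: 139421282/4321214775·(-9/5) = -139421282/2400674875 ≠ 1/24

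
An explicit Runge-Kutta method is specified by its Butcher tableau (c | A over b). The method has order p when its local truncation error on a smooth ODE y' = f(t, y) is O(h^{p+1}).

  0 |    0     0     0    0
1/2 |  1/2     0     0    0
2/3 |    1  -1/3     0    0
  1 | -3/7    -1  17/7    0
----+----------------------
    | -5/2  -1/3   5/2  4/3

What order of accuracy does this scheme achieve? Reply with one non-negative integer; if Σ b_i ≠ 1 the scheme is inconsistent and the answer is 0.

b = (-5/2, -1/3, 5/2, 4/3)
c = (0, 1/2, 2/3, 1)
Ac = (0, 0, -1/6, 47/42)
Σ b_i: (-5/2)·1 + (-1/3)·1 + 5/2·1 + 4/3·1 = 1 ✓
b·c: (-1/3)·1/2 + 5/2·2/3 + 4/3·1 = 17/6 ≠ 1/2 ⇒ order 1.

1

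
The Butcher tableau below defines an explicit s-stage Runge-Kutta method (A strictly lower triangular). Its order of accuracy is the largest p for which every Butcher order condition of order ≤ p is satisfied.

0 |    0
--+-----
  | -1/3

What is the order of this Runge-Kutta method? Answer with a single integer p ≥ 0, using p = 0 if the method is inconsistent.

0

b = (-1/3)
c = (0)
Σ b_i: (-1/3)·1 = -1/3 ≠ 1 ⇒ order 0.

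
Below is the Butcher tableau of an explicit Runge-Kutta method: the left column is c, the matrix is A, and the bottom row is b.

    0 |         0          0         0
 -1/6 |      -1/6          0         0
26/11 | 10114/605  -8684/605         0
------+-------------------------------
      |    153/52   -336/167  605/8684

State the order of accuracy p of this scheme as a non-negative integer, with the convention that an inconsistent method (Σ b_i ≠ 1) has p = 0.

3

b = (153/52, -336/167, 605/8684)
c = (0, -1/6, 26/11)
Ac = (0, 0, 4342/1815)
Σ b_i: 153/52·1 + (-336/167)·1 + 605/8684·1 = 1 ✓
b·c: (-336/167)·(-1/6) + 605/8684·26/11 = 1/2 ✓
b·c²: (-336/167)·1/36 + 605/8684·676/121 = 1/3 ✓
b·Ac: 605/8684·4342/1815 = 1/6 ✓; 3 stages ⇒ order 3.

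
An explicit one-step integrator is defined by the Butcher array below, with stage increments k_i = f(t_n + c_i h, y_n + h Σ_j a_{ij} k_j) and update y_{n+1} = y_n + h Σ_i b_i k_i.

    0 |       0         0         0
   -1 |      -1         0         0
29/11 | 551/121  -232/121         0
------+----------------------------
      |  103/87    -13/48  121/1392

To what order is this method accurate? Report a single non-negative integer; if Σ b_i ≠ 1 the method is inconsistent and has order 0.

b = (103/87, -13/48, 121/1392)
c = (0, -1, 29/11)
Ac = (0, 0, 232/121)
Σ b_i: 103/87·1 + (-13/48)·1 + 121/1392·1 = 1 ✓
b·c: (-13/48)·(-1) + 121/1392·29/11 = 1/2 ✓
b·c²: (-13/48)·1 + 121/1392·841/121 = 1/3 ✓
b·Ac: 121/1392·232/121 = 1/6 ✓; 3 stages ⇒ order 3.

3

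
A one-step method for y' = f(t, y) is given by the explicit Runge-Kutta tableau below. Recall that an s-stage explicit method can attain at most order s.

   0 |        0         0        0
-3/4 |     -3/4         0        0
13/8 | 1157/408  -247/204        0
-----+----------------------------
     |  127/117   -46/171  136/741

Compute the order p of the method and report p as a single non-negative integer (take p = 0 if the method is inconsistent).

b = (127/117, -46/171, 136/741)
c = (0, -3/4, 13/8)
Ac = (0, 0, 247/272)
Σ b_i: 127/117·1 + (-46/171)·1 + 136/741·1 = 1 ✓
b·c: (-46/171)·(-3/4) + 136/741·13/8 = 1/2 ✓
b·c²: (-46/171)·9/16 + 136/741·169/64 = 1/3 ✓
b·Ac: 136/741·247/272 = 1/6 ✓; 3 stages ⇒ order 3.

3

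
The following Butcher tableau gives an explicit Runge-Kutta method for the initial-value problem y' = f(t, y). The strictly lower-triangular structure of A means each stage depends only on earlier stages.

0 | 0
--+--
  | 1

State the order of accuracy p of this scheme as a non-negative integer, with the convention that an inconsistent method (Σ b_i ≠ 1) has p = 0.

b = (1)
c = (0)
Σ b_i: 1·1 = 1 ✓; 1 stage ⇒ order 1.

1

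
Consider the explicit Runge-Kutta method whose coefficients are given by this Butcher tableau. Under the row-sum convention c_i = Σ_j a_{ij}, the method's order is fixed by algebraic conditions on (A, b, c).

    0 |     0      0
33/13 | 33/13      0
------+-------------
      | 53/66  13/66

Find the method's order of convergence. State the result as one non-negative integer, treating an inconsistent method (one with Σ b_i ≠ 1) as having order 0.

2

b = (53/66, 13/66)
c = (0, 33/13)
Σ b_i: 53/66·1 + 13/66·1 = 1 ✓
b·c: 13/66·33/13 = 1/2 ✓; 2 stages ⇒ order 2.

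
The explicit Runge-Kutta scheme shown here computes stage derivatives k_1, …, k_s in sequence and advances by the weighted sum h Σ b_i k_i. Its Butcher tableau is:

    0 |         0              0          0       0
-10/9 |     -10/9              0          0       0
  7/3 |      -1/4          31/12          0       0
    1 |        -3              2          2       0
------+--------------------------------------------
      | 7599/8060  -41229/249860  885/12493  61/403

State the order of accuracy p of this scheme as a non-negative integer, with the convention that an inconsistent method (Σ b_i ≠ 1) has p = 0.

b = (7599/8060, -41229/249860, 885/12493, 61/403)
c = (0, -10/9, 7/3, 1)
Ac = (0, 0, -155/54, 22/9)
Σ b_i: 7599/8060·1 + (-41229/249860)·1 + 885/12493·1 + 61/403·1 = 1 ✓
b·c: (-41229/249860)·(-10/9) + 885/12493·7/3 + 61/403·1 = 1/2 ✓
b·c²: (-41229/249860)·100/81 + 885/12493·49/9 + 61/403·1 = 1/3 ✓
b·Ac: 885/12493·(-155/54) + 61/403·22/9 = 1/6 ✓
b·c³: (-41229/249860)·(-1000/729) + 885/12493·343/27 + 61/403·1 = 4634/3627 ≠ 1/4 ⇒ order 3.
b·(c∘Ac): 885/12493·(-1085/162) + 61/403·22/9 = -2273/21762 ≠ 1/8
b·Ac²: 885/12493·775/243 + 61/403·1082/81 = 263/117 ≠ 1/12
b·A²c: 61/403·(-155/27) = -305/351 ≠ 1/24

3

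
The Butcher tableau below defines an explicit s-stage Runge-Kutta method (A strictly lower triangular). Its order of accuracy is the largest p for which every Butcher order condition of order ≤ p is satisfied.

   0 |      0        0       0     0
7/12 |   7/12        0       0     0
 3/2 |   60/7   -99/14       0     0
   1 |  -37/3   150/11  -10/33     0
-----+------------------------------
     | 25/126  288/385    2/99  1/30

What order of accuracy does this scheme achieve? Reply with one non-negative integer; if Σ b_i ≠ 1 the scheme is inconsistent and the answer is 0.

b = (25/126, 288/385, 2/99, 1/30)
c = (0, 7/12, 3/2, 1)
Ac = (0, 0, -33/8, 15/2)
Σ b_i: 25/126·1 + 288/385·1 + 2/99·1 + 1/30·1 = 1 ✓
b·c: 288/385·7/12 + 2/99·3/2 + 1/30·1 = 1/2 ✓
b·c²: 288/385·49/144 + 2/99·9/4 + 1/30·1 = 1/3 ✓
b·Ac: 2/99·(-33/8) + 1/30·15/2 = 1/6 ✓
b·c³: 288/385·343/1728 + 2/99·27/8 + 1/30·1 = 1/4 ✓
b·(c∘Ac): 2/99·(-99/16) + 1/30·15/2 = 1/8 ✓
b·Ac²: 2/99·(-77/32) + 1/30·95/24 = 1/12 ✓
b·A²c: 1/30·5/4 = 1/24 ✓; 4 stages ⇒ order 4.

4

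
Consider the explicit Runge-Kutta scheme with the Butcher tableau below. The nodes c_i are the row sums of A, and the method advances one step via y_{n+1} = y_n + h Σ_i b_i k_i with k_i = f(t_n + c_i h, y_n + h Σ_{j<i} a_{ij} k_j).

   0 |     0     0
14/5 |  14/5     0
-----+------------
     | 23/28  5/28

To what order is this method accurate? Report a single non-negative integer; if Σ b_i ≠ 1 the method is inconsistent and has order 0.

b = (23/28, 5/28)
c = (0, 14/5)
Σ b_i: 23/28·1 + 5/28·1 = 1 ✓
b·c: 5/28·14/5 = 1/2 ✓; 2 stages ⇒ order 2.

2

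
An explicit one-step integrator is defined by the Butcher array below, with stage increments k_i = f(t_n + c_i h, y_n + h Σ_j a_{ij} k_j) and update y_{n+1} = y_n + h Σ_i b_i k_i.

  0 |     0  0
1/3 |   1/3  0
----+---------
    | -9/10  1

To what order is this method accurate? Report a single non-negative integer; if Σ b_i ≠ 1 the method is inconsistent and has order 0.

0

b = (-9/10, 1)
c = (0, 1/3)
Σ b_i: (-9/10)·1 + 1·1 = 1/10 ≠ 1 ⇒ order 0.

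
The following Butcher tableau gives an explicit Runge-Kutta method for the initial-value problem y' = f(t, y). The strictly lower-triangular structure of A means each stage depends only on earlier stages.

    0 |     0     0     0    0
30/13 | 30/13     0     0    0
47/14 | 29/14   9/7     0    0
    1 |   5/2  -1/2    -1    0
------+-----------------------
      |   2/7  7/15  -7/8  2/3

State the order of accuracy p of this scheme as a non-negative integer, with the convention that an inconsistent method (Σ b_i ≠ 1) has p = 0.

b = (2/7, 7/15, -7/8, 2/3)
c = (0, 30/13, 47/14, 1)
Ac = (0, 0, 270/91, -821/182)
Σ b_i: 2/7·1 + 7/15·1 + (-7/8)·1 + 2/3·1 = 457/840 ≠ 1 ⇒ order 0.

0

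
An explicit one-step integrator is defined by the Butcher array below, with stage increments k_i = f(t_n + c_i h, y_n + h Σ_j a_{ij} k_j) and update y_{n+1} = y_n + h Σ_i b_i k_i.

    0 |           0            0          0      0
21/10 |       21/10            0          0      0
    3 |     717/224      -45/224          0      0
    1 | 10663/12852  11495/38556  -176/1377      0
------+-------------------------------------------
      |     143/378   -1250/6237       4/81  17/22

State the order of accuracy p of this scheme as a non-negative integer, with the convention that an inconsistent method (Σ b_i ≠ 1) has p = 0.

b = (143/378, -1250/6237, 4/81, 17/22)
c = (0, 21/10, 3, 1)
Ac = (0, 0, -27/64, 33/136)
Σ b_i: 143/378·1 + (-1250/6237)·1 + 4/81·1 + 17/22·1 = 1 ✓
b·c: (-1250/6237)·21/10 + 4/81·3 + 17/22·1 = 1/2 ✓
b·c²: (-1250/6237)·441/100 + 4/81·9 + 17/22·1 = 1/3 ✓
b·Ac: 4/81·(-27/64) + 17/22·33/136 = 1/6 ✓
b·c³: (-1250/6237)·9261/1000 + 4/81·27 + 17/22·1 = 1/4 ✓
b·(c∘Ac): 4/81·(-81/64) + 17/22·33/136 = 1/8 ✓
b·Ac²: 4/81·(-567/640) + 17/22·671/4080 = 1/12 ✓
b·A²c: 17/22·11/204 = 1/24 ✓; 4 stages ⇒ order 4.

4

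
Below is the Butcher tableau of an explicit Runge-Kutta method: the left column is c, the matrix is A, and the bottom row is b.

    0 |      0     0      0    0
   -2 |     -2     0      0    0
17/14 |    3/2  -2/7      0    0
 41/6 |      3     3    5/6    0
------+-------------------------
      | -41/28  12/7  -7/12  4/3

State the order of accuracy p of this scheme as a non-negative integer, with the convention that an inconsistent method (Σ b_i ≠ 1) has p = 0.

1

b = (-41/28, 12/7, -7/12, 4/3)
c = (0, -2, 17/14, 41/6)
Ac = (0, 0, 4/7, -419/84)
Σ b_i: (-41/28)·1 + 12/7·1 + (-7/12)·1 + 4/3·1 = 1 ✓
b·c: 12/7·(-2) + (-7/12)·17/14 + 4/3·41/6 = 2507/504 ≠ 1/2 ⇒ order 1.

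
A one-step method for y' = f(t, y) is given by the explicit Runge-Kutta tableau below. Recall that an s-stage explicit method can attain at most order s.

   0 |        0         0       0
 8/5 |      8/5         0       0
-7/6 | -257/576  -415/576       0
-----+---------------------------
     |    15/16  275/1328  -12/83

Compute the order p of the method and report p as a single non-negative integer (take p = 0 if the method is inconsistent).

b = (15/16, 275/1328, -12/83)
c = (0, 8/5, -7/6)
Ac = (0, 0, -83/72)
Σ b_i: 15/16·1 + 275/1328·1 + (-12/83)·1 = 1 ✓
b·c: 275/1328·8/5 + (-12/83)·(-7/6) = 1/2 ✓
b·c²: 275/1328·64/25 + (-12/83)·49/36 = 1/3 ✓
b·Ac: (-12/83)·(-83/72) = 1/6 ✓; 3 stages ⇒ order 3.

3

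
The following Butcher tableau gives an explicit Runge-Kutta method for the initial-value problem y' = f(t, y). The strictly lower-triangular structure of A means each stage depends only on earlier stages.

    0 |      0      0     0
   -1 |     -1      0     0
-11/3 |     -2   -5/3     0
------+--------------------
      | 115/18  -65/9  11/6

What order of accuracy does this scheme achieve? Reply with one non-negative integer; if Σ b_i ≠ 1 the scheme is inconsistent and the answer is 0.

2

b = (115/18, -65/9, 11/6)
c = (0, -1, -11/3)
Ac = (0, 0, 5/3)
Σ b_i: 115/18·1 + (-65/9)·1 + 11/6·1 = 1 ✓
b·c: (-65/9)·(-1) + 11/6·(-11/3) = 1/2 ✓
b·c²: (-65/9)·1 + 11/6·121/9 = 941/54 ≠ 1/3 ⇒ order 2.
b·Ac: 11/6·5/3 = 55/18 ≠ 1/6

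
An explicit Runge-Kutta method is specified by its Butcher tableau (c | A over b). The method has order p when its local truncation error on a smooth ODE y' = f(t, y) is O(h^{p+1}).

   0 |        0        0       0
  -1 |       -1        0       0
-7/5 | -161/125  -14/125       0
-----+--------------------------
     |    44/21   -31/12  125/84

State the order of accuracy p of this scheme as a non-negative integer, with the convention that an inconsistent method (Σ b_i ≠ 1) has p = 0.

3

b = (44/21, -31/12, 125/84)
c = (0, -1, -7/5)
Ac = (0, 0, 14/125)
Σ b_i: 44/21·1 + (-31/12)·1 + 125/84·1 = 1 ✓
b·c: (-31/12)·(-1) + 125/84·(-7/5) = 1/2 ✓
b·c²: (-31/12)·1 + 125/84·49/25 = 1/3 ✓
b·Ac: 125/84·14/125 = 1/6 ✓; 3 stages ⇒ order 3.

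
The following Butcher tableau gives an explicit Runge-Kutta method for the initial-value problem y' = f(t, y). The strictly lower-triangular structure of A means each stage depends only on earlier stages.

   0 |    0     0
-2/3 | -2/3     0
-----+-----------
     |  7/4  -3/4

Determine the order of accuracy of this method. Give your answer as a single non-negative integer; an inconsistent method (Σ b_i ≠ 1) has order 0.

2

b = (7/4, -3/4)
c = (0, -2/3)
Σ b_i: 7/4·1 + (-3/4)·1 = 1 ✓
b·c: (-3/4)·(-2/3) = 1/2 ✓; 2 stages ⇒ order 2.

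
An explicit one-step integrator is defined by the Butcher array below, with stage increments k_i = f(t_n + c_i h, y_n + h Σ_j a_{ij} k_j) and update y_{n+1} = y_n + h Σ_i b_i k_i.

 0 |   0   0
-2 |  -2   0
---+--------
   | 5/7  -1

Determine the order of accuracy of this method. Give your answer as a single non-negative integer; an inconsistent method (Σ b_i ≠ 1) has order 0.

0

b = (5/7, -1)
c = (0, -2)
Σ b_i: 5/7·1 + (-1)·1 = -2/7 ≠ 1 ⇒ order 0.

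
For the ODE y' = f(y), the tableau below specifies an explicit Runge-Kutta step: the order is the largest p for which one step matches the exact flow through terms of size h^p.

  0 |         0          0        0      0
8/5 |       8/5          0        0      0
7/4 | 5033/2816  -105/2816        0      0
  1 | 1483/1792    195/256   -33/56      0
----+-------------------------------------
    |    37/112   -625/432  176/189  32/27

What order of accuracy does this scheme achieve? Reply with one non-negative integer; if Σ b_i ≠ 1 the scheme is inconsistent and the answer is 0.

4

b = (37/112, -625/432, 176/189, 32/27)
c = (0, 8/5, 7/4, 1)
Ac = (0, 0, -21/352, 3/16)
Σ b_i: 37/112·1 + (-625/432)·1 + 176/189·1 + 32/27·1 = 1 ✓
b·c: (-625/432)·8/5 + 176/189·7/4 + 32/27·1 = 1/2 ✓
b·c²: (-625/432)·64/25 + 176/189·49/16 + 32/27·1 = 1/3 ✓
b·Ac: 176/189·(-21/352) + 32/27·3/16 = 1/6 ✓
b·c³: (-625/432)·512/125 + 176/189·343/64 + 32/27·1 = 1/4 ✓
b·(c∘Ac): 176/189·(-147/1408) + 32/27·3/16 = 1/8 ✓
b·Ac²: 176/189·(-21/220) + 32/27·93/640 = 1/12 ✓
b·A²c: 32/27·9/256 = 1/24 ✓; 4 stages ⇒ order 4.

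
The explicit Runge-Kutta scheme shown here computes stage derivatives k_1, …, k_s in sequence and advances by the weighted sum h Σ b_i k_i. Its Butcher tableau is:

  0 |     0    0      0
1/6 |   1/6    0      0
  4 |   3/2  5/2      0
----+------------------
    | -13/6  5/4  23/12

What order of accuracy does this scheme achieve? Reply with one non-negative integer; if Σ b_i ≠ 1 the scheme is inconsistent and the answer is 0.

b = (-13/6, 5/4, 23/12)
c = (0, 1/6, 4)
Ac = (0, 0, 5/12)
Σ b_i: (-13/6)·1 + 5/4·1 + 23/12·1 = 1 ✓
b·c: 5/4·1/6 + 23/12·4 = 63/8 ≠ 1/2 ⇒ order 1.

1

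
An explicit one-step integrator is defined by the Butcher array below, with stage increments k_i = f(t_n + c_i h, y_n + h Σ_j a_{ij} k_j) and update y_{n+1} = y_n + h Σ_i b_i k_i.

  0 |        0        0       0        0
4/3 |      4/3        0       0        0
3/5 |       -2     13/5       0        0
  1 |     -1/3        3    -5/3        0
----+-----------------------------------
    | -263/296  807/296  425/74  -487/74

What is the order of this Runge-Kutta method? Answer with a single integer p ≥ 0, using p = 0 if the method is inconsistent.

b = (-263/296, 807/296, 425/74, -487/74)
c = (0, 4/3, 3/5, 1)
Ac = (0, 0, 52/15, 3)
Σ b_i: (-263/296)·1 + 807/296·1 + 425/74·1 + (-487/74)·1 = 1 ✓
b·c: 807/296·4/3 + 425/74·3/5 + (-487/74)·1 = 1/2 ✓
b·c²: 807/296·16/9 + 425/74·9/25 + (-487/74)·1 = 1/3 ✓
b·Ac: 425/74·52/15 + (-487/74)·3 = 1/6 ✓
b·c³: 807/296·64/27 + 425/74·27/125 + (-487/74)·1 = 1868/1665 ≠ 1/4 ⇒ order 3.
b·(c∘Ac): 425/74·52/25 + (-487/74)·3 = -577/74 ≠ 1/8
b·Ac²: 425/74·208/45 + (-487/74)·71/15 = -15331/3330 ≠ 1/12
b·A²c: (-487/74)·(-52/9) = 12662/333 ≠ 1/24

3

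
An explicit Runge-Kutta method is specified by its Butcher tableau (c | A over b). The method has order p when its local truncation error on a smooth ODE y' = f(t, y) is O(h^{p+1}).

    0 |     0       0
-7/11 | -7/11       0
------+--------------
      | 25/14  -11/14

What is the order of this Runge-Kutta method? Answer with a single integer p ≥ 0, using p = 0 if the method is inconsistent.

b = (25/14, -11/14)
c = (0, -7/11)
Σ b_i: 25/14·1 + (-11/14)·1 = 1 ✓
b·c: (-11/14)·(-7/11) = 1/2 ✓; 2 stages ⇒ order 2.

2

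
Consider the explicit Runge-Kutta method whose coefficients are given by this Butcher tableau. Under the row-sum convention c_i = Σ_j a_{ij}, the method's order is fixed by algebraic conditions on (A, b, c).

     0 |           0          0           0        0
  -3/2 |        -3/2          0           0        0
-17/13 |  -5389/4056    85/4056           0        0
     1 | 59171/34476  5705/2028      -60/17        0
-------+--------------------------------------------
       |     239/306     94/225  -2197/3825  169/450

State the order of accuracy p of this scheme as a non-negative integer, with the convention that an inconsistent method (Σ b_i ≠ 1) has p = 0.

4

b = (239/306, 94/225, -2197/3825, 169/450)
c = (0, -3/2, -17/13, 1)
Ac = (0, 0, -85/2704, 535/1352)
Σ b_i: 239/306·1 + 94/225·1 + (-2197/3825)·1 + 169/450·1 = 1 ✓
b·c: 94/225·(-3/2) + (-2197/3825)·(-17/13) + 169/450·1 = 1/2 ✓
b·c²: 94/225·9/4 + (-2197/3825)·289/169 + 169/450·1 = 1/3 ✓
b·Ac: (-2197/3825)·(-85/2704) + 169/450·535/1352 = 1/6 ✓
b·c³: 94/225·(-27/8) + (-2197/3825)·(-4913/2197) + 169/450·1 = 1/4 ✓
b·(c∘Ac): (-2197/3825)·1445/35152 + 169/450·535/1352 = 1/8 ✓
b·Ac²: (-2197/3825)·255/5408 + 169/450·795/2704 = 1/12 ✓
b·A²c: 169/450·75/676 = 1/24 ✓; 4 stages ⇒ order 4.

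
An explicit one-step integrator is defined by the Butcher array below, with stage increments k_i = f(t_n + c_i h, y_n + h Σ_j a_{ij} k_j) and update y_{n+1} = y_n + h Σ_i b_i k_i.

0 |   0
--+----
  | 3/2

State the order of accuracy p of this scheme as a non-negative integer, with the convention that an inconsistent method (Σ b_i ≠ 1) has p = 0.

b = (3/2)
c = (0)
Σ b_i: 3/2·1 = 3/2 ≠ 1 ⇒ order 0.

0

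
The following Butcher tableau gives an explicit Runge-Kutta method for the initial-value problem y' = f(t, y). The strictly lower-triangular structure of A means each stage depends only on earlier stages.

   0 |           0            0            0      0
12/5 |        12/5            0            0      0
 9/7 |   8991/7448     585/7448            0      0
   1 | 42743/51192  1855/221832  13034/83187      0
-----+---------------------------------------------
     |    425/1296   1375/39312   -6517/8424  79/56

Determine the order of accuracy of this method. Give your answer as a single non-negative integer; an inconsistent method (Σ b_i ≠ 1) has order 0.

b = (425/1296, 1375/39312, -6517/8424, 79/56)
c = (0, 12/5, 9/7, 1)
Ac = (0, 0, 351/1862, 35/158)
Σ b_i: 425/1296·1 + 1375/39312·1 + (-6517/8424)·1 + 79/56·1 = 1 ✓
b·c: 1375/39312·12/5 + (-6517/8424)·9/7 + 79/56·1 = 1/2 ✓
b·c²: 1375/39312·144/25 + (-6517/8424)·81/49 + 79/56·1 = 1/3 ✓
b·Ac: (-6517/8424)·351/1862 + 79/56·35/158 = 1/6 ✓
b·c³: 1375/39312·1728/125 + (-6517/8424)·729/343 + 79/56·1 = 1/4 ✓
b·(c∘Ac): (-6517/8424)·3159/13034 + 79/56·35/158 = 1/8 ✓
b·Ac²: (-6517/8424)·2106/4655 + 79/56·364/1185 = 1/12 ✓
b·A²c: 79/56·7/237 = 1/24 ✓; 4 stages ⇒ order 4.

4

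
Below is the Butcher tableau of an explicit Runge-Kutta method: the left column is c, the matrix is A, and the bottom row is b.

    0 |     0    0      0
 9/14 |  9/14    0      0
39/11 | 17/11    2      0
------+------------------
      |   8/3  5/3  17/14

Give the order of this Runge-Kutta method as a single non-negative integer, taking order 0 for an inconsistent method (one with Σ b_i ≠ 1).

0

b = (8/3, 5/3, 17/14)
c = (0, 9/14, 39/11)
Ac = (0, 0, 9/7)
Σ b_i: 8/3·1 + 5/3·1 + 17/14·1 = 233/42 ≠ 1 ⇒ order 0.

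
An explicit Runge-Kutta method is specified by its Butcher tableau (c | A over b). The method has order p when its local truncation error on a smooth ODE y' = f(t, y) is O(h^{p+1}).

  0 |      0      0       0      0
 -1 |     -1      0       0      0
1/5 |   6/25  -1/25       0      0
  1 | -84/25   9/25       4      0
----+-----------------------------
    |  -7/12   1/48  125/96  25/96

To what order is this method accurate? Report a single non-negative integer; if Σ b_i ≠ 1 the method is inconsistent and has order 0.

4

b = (-7/12, 1/48, 125/96, 25/96)
c = (0, -1, 1/5, 1)
Ac = (0, 0, 1/25, 11/25)
Σ b_i: (-7/12)·1 + 1/48·1 + 125/96·1 + 25/96·1 = 1 ✓
b·c: 1/48·(-1) + 125/96·1/5 + 25/96·1 = 1/2 ✓
b·c²: 1/48·1 + 125/96·1/25 + 25/96·1 = 1/3 ✓
b·Ac: 125/96·1/25 + 25/96·11/25 = 1/6 ✓
b·c³: 1/48·(-1) + 125/96·1/125 + 25/96·1 = 1/4 ✓
b·(c∘Ac): 125/96·1/125 + 25/96·11/25 = 1/8 ✓
b·Ac²: 125/96·(-1/25) + 25/96·13/25 = 1/12 ✓
b·A²c: 25/96·4/25 = 1/24 ✓; 4 stages ⇒ order 4.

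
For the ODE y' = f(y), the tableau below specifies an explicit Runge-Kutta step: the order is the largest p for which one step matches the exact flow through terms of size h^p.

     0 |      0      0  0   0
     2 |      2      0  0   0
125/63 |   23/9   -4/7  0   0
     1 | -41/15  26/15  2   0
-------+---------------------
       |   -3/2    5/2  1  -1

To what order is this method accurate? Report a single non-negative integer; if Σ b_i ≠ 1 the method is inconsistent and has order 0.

b = (-3/2, 5/2, 1, -1)
c = (0, 2, 125/63, 1)
Ac = (0, 0, -8/7, 2342/315)
Σ b_i: (-3/2)·1 + 5/2·1 + 1·1 + (-1)·1 = 1 ✓
b·c: 5/2·2 + 1·125/63 + (-1)·1 = 377/63 ≠ 1/2 ⇒ order 1.

1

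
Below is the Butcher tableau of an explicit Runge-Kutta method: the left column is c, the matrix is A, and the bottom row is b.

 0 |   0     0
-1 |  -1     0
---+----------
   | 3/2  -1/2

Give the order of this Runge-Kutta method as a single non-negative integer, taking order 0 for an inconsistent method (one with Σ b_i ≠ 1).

b = (3/2, -1/2)
c = (0, -1)
Σ b_i: 3/2·1 + (-1/2)·1 = 1 ✓
b·c: (-1/2)·(-1) = 1/2 ✓; 2 stages ⇒ order 2.

2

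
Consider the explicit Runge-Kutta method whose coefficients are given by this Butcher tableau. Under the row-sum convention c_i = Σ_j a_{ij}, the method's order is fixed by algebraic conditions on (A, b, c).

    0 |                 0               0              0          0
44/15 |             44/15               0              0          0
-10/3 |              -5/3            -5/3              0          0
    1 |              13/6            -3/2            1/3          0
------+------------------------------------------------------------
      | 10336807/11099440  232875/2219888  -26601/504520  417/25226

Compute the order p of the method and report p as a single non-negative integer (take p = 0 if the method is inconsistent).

3

b = (10336807/11099440, 232875/2219888, -26601/504520, 417/25226)
c = (0, 44/15, -10/3, 1)
Ac = (0, 0, -44/9, -248/45)
Σ b_i: 10336807/11099440·1 + 232875/2219888·1 + (-26601/504520)·1 + 417/25226·1 = 1 ✓
b·c: 232875/2219888·44/15 + (-26601/504520)·(-10/3) + 417/25226·1 = 1/2 ✓
b·c²: 232875/2219888·1936/225 + (-26601/504520)·100/9 + 417/25226·1 = 1/3 ✓
b·Ac: (-26601/504520)·(-44/9) + 417/25226·(-248/45) = 1/6 ✓
b·c³: 232875/2219888·85184/3375 + (-26601/504520)·(-1000/27) + 417/25226·1 = 1048231/227034 ≠ 1/4 ⇒ order 3.
b·(c∘Ac): (-26601/504520)·440/27 + 417/25226·(-248/45) = -539393/567585 ≠ 1/8
b·Ac²: (-26601/504520)·(-1936/135) + 417/25226·(-6212/675) = 114272/189195 ≠ 1/12
b·A²c: 417/25226·(-44/27) = -3058/113517 ≠ 1/24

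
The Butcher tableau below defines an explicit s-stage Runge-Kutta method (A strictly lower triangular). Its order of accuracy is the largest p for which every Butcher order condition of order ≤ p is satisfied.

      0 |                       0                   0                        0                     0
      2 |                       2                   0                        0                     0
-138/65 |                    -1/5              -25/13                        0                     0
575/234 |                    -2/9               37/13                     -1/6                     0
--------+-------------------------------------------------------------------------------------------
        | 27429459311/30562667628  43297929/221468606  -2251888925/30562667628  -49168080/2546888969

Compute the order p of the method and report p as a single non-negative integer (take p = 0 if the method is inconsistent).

3

b = (27429459311/30562667628, 43297929/221468606, -2251888925/30562667628, -49168080/2546888969)
c = (0, 2, -138/65, 575/234)
Ac = (0, 0, -50/13, 393/65)
Σ b_i: 27429459311/30562667628·1 + 43297929/221468606·1 + (-2251888925/30562667628)·1 + (-49168080/2546888969)·1 = 1 ✓
b·c: 43297929/221468606·2 + (-2251888925/30562667628)·(-138/65) + (-49168080/2546888969)·575/234 = 1/2 ✓
b·c²: 43297929/221468606·4 + (-2251888925/30562667628)·19044/4225 + (-49168080/2546888969)·330625/54756 = 1/3 ✓
b·Ac: (-2251888925/30562667628)·(-50/13) + (-49168080/2546888969)·393/65 = 1/6 ✓
b·c³: 43297929/221468606·8 + (-2251888925/30562667628)·(-2628072/274625) + (-49168080/2546888969)·190109375/12812904 = 5009089320356/2526403122945 ≠ 1/4 ⇒ order 3.
b·(c∘Ac): (-2251888925/30562667628)·1380/169 + (-49168080/2546888969)·15065/1014 = -1278996925/1439545939 ≠ 1/8
b·Ac²: (-2251888925/30562667628)·(-100/13) + (-49168080/2546888969)·44926/4225 = 7805901023/21593189085 ≠ 1/12
b·A²c: (-49168080/2546888969)·25/39 = -31518000/2546888969 ≠ 1/24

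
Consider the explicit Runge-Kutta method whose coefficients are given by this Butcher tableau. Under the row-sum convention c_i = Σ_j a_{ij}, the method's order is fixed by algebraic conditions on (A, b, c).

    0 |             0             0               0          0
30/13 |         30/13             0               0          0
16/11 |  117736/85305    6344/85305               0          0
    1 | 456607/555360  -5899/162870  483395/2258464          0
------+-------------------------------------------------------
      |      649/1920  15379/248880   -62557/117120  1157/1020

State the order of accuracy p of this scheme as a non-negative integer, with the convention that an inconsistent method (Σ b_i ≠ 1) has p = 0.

b = (649/1920, 15379/248880, -62557/117120, 1157/1020)
c = (0, 30/13, 16/11, 1)
Ac = (0, 0, 976/5687, 527/2314)
Σ b_i: 649/1920·1 + 15379/248880·1 + (-62557/117120)·1 + 1157/1020·1 = 1 ✓
b·c: 15379/248880·30/13 + (-62557/117120)·16/11 + 1157/1020·1 = 1/2 ✓
b·c²: 15379/248880·900/169 + (-62557/117120)·256/121 + 1157/1020·1 = 1/3 ✓
b·Ac: (-62557/117120)·976/5687 + 1157/1020·527/2314 = 1/6 ✓
b·c³: 15379/248880·27000/2197 + (-62557/117120)·4096/1331 + 1157/1020·1 = 1/4 ✓
b·(c∘Ac): (-62557/117120)·15616/62557 + 1157/1020·527/2314 = 1/8 ✓
b·Ac²: (-62557/117120)·29280/73931 + 1157/1020·3910/15041 = 1/12 ✓
b·A²c: 1157/1020·85/2314 = 1/24 ✓; 4 stages ⇒ order 4.

4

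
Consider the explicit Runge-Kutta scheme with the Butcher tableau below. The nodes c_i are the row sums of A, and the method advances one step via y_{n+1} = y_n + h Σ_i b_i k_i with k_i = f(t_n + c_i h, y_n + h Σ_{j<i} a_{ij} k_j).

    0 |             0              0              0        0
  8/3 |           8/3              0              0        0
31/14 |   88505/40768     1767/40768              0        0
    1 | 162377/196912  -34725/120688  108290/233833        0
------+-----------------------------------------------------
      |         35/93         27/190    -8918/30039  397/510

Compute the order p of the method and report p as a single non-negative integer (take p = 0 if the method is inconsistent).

4

b = (35/93, 27/190, -8918/30039, 397/510)
c = (0, 8/3, 31/14, 1)
Ac = (0, 0, 589/5096, 205/794)
Σ b_i: 35/93·1 + 27/190·1 + (-8918/30039)·1 + 397/510·1 = 1 ✓
b·c: 27/190·8/3 + (-8918/30039)·31/14 + 397/510·1 = 1/2 ✓
b·c²: 27/190·64/9 + (-8918/30039)·961/196 + 397/510·1 = 1/3 ✓
b·Ac: (-8918/30039)·589/5096 + 397/510·205/794 = 1/6 ✓
b·c³: 27/190·512/27 + (-8918/30039)·29791/2744 + 397/510·1 = 1/4 ✓
b·(c∘Ac): (-8918/30039)·18259/71344 + 397/510·205/794 = 1/8 ✓
b·Ac²: (-8918/30039)·589/1911 + 397/510·535/2382 = 1/12 ✓
b·A²c: 397/510·85/1588 = 1/24 ✓; 4 stages ⇒ order 4.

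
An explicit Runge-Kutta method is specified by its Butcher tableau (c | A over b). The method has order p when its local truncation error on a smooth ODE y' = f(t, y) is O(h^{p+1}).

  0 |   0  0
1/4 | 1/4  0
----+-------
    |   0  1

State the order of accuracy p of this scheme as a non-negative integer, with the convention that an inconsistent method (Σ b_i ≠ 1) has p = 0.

b = (0, 1)
c = (0, 1/4)
Σ b_i: 1·1 = 1 ✓
b·c: 1·1/4 = 1/4 ≠ 1/2 ⇒ order 1.

1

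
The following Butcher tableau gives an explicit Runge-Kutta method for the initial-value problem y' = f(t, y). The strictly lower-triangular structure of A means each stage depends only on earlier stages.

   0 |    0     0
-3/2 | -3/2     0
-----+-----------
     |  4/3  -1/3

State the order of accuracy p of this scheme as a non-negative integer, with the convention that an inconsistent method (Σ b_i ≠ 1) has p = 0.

2

b = (4/3, -1/3)
c = (0, -3/2)
Σ b_i: 4/3·1 + (-1/3)·1 = 1 ✓
b·c: (-1/3)·(-3/2) = 1/2 ✓; 2 stages ⇒ order 2.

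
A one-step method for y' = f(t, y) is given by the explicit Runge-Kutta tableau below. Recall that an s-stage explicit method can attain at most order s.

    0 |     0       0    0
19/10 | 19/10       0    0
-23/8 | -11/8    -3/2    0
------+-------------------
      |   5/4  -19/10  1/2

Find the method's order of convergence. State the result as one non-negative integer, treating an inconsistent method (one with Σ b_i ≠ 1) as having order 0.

0

b = (5/4, -19/10, 1/2)
c = (0, 19/10, -23/8)
Ac = (0, 0, -57/20)
Σ b_i: 5/4·1 + (-19/10)·1 + 1/2·1 = -3/20 ≠ 1 ⇒ order 0.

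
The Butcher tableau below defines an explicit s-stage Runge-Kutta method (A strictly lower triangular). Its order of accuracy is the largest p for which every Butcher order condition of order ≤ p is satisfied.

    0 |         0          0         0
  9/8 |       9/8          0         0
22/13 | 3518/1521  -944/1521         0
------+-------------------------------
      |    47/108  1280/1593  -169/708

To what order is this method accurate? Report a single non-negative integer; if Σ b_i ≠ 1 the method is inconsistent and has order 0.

b = (47/108, 1280/1593, -169/708)
c = (0, 9/8, 22/13)
Ac = (0, 0, -118/169)
Σ b_i: 47/108·1 + 1280/1593·1 + (-169/708)·1 = 1 ✓
b·c: 1280/1593·9/8 + (-169/708)·22/13 = 1/2 ✓
b·c²: 1280/1593·81/64 + (-169/708)·484/169 = 1/3 ✓
b·Ac: (-169/708)·(-118/169) = 1/6 ✓; 3 stages ⇒ order 3.

3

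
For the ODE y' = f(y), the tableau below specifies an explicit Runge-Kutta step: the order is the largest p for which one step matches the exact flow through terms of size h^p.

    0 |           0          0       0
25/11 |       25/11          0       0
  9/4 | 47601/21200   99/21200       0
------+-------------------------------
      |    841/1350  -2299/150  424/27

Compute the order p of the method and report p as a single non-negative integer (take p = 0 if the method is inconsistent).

b = (841/1350, -2299/150, 424/27)
c = (0, 25/11, 9/4)
Ac = (0, 0, 9/848)
Σ b_i: 841/1350·1 + (-2299/150)·1 + 424/27·1 = 1 ✓
b·c: (-2299/150)·25/11 + 424/27·9/4 = 1/2 ✓
b·c²: (-2299/150)·625/121 + 424/27·81/16 = 1/3 ✓
b·Ac: 424/27·9/848 = 1/6 ✓; 3 stages ⇒ order 3.

3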